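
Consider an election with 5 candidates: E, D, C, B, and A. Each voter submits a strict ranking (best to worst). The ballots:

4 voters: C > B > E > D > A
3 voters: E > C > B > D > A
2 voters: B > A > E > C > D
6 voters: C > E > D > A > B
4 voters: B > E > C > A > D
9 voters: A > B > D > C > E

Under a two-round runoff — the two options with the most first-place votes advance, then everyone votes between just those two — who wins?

C

Round 1 first-place votes: E 3, D 0, C 10, B 6, A 9.
C and A advance.
Runoff: C is preferred to A by 17 voters; A by 11.
C wins the runoff.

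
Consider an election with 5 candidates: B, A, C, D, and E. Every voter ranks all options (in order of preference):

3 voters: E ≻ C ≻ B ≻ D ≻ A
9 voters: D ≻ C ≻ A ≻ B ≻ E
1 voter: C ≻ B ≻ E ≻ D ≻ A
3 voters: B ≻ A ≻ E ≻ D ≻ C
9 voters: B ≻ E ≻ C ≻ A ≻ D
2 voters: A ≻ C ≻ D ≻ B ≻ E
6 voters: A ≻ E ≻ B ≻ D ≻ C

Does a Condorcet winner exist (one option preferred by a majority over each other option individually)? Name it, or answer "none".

Checking pairwise contests:
A beats B 17–16.
C beats A 22–11.
B beats C 18–15.
B beats D 22–11.
B beats E 24–9.
Every option loses at least one head-to-head, so there is no Condorcet winner.

none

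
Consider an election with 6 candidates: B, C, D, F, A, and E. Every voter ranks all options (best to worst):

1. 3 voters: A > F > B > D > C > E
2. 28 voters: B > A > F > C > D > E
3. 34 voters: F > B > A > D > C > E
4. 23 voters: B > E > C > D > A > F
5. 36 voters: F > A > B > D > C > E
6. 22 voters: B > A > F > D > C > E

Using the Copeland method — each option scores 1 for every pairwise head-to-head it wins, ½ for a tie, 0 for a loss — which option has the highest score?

B

B: beats C, D, A, and E; ties F → score 4.5.
C: beats E; loses to B, D, F, and A → score 1.
D: beats C and E; loses to B, F, and A → score 2.
F: beats C, D, and E; ties B; loses to A → score 3.5.
A: beats C, D, F, and E; loses to B → score 4.
E: loses to B, C, D, F, and A → score 0.
B has the best pairwise record.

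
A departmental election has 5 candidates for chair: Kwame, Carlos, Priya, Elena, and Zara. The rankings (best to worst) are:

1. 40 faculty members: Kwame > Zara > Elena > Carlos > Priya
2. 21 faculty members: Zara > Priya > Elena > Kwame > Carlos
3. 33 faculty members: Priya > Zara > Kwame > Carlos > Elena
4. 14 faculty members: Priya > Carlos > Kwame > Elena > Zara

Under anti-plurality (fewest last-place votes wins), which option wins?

Last-place votes: Kwame 0, Carlos 21, Priya 40, Elena 33, Zara 14.
Kwame is ranked last by the fewest voters, so Kwame wins.

Kwame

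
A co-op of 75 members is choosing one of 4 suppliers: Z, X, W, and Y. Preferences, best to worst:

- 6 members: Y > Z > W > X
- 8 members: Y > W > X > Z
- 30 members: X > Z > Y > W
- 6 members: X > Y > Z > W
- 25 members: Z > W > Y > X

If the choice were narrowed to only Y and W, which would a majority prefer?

Voters preferring Y to W: 50; preferring W to Y: 25.
Y wins the head-to-head.

Y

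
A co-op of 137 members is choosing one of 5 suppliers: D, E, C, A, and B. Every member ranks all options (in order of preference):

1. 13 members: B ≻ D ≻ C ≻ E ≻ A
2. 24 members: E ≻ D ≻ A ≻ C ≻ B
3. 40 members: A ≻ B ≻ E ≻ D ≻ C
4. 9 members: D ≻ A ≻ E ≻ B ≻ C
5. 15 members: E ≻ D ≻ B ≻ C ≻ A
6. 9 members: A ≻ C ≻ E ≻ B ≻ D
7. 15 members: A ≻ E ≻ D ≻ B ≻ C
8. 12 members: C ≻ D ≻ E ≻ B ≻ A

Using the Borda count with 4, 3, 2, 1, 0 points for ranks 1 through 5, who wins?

E

D: 13·3 + 24·3 + 40·1 + 9·4 + 15·3 + 9·0 + 15·2 + 12·3 = 298
E: 13·1 + 24·4 + 40·2 + 9·2 + 15·4 + 9·2 + 15·3 + 12·2 = 354
C: 13·2 + 24·1 + 40·0 + 9·0 + 15·1 + 9·3 + 15·0 + 12·4 = 140
A: 13·0 + 24·2 + 40·4 + 9·3 + 15·0 + 9·4 + 15·4 + 12·0 = 331
B: 13·4 + 24·0 + 40·3 + 9·1 + 15·2 + 9·1 + 15·1 + 12·1 = 247
E has the highest Borda score (354).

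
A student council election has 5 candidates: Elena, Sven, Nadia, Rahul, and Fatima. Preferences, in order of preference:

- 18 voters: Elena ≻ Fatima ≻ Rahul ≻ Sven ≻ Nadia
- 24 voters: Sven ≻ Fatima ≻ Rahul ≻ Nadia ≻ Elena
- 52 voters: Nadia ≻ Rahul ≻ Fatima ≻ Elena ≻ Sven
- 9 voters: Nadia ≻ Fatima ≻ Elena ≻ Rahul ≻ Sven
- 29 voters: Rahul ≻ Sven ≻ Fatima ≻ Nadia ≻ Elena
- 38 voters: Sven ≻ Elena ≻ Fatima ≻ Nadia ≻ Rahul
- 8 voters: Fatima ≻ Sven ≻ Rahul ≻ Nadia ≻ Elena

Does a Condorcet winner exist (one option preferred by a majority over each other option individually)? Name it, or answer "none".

none

Checking pairwise contests:
Sven beats Elena 99–79.
Rahul beats Sven 108–70.
Sven beats Nadia 117–61.
Nadia beats Rahul 99–79.
Sven beats Fatima 91–87.
Every option loses at least one head-to-head, so there is no Condorcet winner.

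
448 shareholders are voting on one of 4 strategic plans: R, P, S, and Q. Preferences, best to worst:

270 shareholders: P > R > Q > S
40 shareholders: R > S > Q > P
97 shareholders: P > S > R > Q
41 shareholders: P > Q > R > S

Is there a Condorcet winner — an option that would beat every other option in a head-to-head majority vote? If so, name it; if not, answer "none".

P

P vs R: 408–40 for P.
P vs S: 408–40 for P.
P vs Q: 408–40 for P.
P beats every other option head-to-head.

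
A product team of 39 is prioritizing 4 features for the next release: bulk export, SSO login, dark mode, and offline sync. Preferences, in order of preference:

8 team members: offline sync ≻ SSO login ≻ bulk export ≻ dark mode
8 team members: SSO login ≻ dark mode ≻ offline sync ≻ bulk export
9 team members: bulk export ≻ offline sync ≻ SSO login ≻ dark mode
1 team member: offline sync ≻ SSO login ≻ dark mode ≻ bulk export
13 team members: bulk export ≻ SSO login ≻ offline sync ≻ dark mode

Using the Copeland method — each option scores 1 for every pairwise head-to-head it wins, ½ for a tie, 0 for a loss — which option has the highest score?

bulk export: beats SSO login, dark mode, and offline sync → score 3.
SSO login: beats dark mode and offline sync; loses to bulk export → score 2.
dark mode: loses to bulk export, SSO login, and offline sync → score 0.
offline sync: beats dark mode; loses to bulk export and SSO login → score 1.
bulk export has the best pairwise record.

bulk export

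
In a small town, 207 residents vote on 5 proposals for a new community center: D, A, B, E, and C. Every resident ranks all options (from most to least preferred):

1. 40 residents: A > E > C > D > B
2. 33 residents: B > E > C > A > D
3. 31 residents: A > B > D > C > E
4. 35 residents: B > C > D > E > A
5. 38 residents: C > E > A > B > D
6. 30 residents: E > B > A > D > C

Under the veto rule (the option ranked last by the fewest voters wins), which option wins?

C

Last-place votes: D 71, A 35, B 40, E 31, C 30.
C is ranked last by the fewest voters, so C wins.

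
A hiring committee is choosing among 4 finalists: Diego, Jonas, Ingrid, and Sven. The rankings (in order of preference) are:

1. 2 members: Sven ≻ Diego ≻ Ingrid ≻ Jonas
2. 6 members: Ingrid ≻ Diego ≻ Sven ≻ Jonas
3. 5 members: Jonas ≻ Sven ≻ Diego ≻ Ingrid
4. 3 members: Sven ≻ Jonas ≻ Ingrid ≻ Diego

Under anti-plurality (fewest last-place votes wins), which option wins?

Sven

Last-place votes: Diego 3, Jonas 8, Ingrid 5, Sven 0.
Sven is ranked last by the fewest voters, so Sven wins.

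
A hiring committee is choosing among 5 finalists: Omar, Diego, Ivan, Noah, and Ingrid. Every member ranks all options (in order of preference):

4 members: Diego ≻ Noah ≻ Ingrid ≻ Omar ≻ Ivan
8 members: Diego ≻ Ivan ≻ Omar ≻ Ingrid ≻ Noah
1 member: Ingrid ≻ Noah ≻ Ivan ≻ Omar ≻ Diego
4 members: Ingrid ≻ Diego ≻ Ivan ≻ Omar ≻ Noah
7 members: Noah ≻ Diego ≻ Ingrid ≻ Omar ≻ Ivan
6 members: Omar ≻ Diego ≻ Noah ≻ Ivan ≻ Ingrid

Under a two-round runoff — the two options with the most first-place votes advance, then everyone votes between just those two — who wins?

Diego

Round 1 first-place votes: Omar 6, Diego 12, Ivan 0, Noah 7, Ingrid 5.
Diego and Noah advance.
Runoff: Diego is preferred to Noah by 22 voters; Noah by 8.
Diego wins the runoff.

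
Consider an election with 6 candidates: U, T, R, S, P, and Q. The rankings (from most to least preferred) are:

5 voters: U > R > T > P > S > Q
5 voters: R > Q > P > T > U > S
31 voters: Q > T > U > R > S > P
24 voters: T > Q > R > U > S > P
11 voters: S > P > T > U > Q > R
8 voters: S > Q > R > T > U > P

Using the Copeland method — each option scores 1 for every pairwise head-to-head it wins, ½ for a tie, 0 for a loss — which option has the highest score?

U: beats R, S, and P; loses to T and Q → score 3.
T: beats U, R, S, and P; loses to Q → score 4.
R: beats S and P; loses to U, T, and Q → score 2.
S: beats P; loses to U, T, R, and Q → score 1.
P: loses to U, T, R, S, and Q → score 0.
Q: beats U, T, R, S, and P → score 5.
Q has the best pairwise record.

Q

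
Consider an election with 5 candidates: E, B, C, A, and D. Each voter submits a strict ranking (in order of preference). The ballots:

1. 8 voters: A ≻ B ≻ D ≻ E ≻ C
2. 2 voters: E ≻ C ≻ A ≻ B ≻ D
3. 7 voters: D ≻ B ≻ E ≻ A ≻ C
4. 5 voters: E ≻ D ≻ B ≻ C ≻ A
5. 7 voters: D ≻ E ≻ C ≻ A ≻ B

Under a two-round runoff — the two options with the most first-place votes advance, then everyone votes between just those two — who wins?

Round 1 first-place votes: E 7, B 0, C 0, A 8, D 14.
D and A advance.
Runoff: D is preferred to A by 19 voters; A by 10.
D wins the runoff.

D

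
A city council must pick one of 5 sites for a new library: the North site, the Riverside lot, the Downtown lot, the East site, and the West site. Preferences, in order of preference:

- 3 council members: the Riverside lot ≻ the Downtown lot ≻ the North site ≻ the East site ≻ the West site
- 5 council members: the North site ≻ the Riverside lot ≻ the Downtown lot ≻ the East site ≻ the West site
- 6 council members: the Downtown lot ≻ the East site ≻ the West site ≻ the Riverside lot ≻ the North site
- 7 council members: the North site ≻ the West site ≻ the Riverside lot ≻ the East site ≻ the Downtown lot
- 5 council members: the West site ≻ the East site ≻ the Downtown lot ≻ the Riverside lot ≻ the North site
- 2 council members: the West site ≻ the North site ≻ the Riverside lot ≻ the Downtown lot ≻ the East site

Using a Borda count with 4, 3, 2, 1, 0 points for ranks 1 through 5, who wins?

the West site

the North site: 3·2 + 5·4 + 6·0 + 7·4 + 5·0 + 2·3 = 60
the Riverside lot: 3·4 + 5·3 + 6·1 + 7·2 + 5·1 + 2·2 = 56
the Downtown lot: 3·3 + 5·2 + 6·4 + 7·0 + 5·2 + 2·1 = 55
the East site: 3·1 + 5·1 + 6·3 + 7·1 + 5·3 + 2·0 = 48
the West site: 3·0 + 5·0 + 6·2 + 7·3 + 5·4 + 2·4 = 61
the West site has the highest Borda score (61).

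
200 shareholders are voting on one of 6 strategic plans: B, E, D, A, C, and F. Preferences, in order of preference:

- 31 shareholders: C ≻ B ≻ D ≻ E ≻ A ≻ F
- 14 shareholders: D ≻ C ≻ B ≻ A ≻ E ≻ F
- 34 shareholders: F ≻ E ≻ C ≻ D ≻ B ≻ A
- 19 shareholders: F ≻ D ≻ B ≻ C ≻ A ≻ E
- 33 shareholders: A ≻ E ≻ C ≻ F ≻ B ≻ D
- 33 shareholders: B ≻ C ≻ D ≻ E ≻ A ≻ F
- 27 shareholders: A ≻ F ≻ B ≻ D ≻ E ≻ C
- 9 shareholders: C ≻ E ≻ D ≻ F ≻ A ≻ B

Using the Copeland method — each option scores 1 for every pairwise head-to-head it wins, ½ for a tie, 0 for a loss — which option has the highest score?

C

B: beats E, D, and A; loses to C and F → score 3.
E: beats A and F; loses to B, D, and C → score 2.
D: beats E and A; loses to B, C, and F → score 2.
A: beats F; loses to B, E, D, and C → score 1.
C: beats B, E, D, A, and F → score 5.
F: beats B and D; loses to E, A, and C → score 2.
C has the best pairwise record.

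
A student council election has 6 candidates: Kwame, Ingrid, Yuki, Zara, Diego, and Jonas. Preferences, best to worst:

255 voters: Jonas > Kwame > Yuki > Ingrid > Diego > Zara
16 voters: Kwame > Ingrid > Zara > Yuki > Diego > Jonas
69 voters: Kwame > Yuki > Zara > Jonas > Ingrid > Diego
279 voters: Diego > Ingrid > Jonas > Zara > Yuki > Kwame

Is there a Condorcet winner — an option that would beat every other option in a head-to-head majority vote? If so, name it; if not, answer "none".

Jonas vs Kwame: 534–85 for Jonas.
Jonas vs Ingrid: 324–295 for Jonas.
Jonas vs Yuki: 534–85 for Jonas.
Jonas vs Zara: 534–85 for Jonas.
Jonas vs Diego: 324–295 for Jonas.
Jonas beats every other option head-to-head.

Jonas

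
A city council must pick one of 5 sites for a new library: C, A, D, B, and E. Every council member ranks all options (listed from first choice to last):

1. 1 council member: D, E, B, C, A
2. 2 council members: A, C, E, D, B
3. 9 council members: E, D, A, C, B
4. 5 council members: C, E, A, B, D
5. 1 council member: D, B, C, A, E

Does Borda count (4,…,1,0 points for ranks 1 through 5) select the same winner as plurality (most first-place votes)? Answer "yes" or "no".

yes

Borda — scores: C 38, A 37, D 37, B 10, E 58. Winner: E.
Plurality — first-place votes: C 5, A 2, D 2, B 0, E 9. Winner: E.
The two methods agree.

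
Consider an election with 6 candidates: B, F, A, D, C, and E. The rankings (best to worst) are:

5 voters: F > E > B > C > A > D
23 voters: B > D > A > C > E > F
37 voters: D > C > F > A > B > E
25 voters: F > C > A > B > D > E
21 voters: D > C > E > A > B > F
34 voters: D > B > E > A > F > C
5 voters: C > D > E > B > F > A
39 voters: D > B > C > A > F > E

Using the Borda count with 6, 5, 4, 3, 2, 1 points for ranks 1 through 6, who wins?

B: 5·4 + 23·6 + 37·2 + 25·3 + 21·2 + 34·5 + 5·3 + 39·5 = 729
F: 5·6 + 23·1 + 37·4 + 25·6 + 21·1 + 34·2 + 5·2 + 39·2 = 528
A: 5·2 + 23·4 + 37·3 + 25·4 + 21·3 + 34·3 + 5·1 + 39·3 = 600
D: 5·1 + 23·5 + 37·6 + 25·2 + 21·6 + 34·6 + 5·5 + 39·6 = 981
C: 5·3 + 23·3 + 37·5 + 25·5 + 21·5 + 34·1 + 5·6 + 39·4 = 719
E: 5·5 + 23·2 + 37·1 + 25·1 + 21·4 + 34·4 + 5·4 + 39·1 = 412
D has the highest Borda score (981).

D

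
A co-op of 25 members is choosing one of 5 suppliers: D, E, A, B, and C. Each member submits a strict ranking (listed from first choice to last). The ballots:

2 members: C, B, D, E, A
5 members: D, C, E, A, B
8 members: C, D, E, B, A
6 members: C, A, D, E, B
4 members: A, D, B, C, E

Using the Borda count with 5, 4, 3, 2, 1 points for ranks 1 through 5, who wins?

C

D: 2·3 + 5·5 + 8·4 + 6·3 + 4·4 = 97
E: 2·2 + 5·3 + 8·3 + 6·2 + 4·1 = 59
A: 2·1 + 5·2 + 8·1 + 6·4 + 4·5 = 64
B: 2·4 + 5·1 + 8·2 + 6·1 + 4·3 = 47
C: 2·5 + 5·4 + 8·5 + 6·5 + 4·2 = 108
C has the highest Borda score (108).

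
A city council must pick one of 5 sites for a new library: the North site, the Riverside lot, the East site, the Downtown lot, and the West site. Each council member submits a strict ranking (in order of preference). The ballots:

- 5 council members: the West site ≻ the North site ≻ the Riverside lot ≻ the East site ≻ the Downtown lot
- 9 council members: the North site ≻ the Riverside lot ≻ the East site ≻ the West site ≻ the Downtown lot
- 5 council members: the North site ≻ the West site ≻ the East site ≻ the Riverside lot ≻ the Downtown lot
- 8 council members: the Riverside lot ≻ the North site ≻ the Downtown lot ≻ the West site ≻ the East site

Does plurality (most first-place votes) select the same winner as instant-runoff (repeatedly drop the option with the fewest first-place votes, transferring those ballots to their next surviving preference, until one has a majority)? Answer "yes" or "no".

Plurality — first-place votes: the North site 14, the Riverside lot 8, the East site 0, the Downtown lot 0, the West site 5. Winner: the North site.
Instant-runoff — R1 the North site 14, the Riverside lot 8, the East site 0, the Downtown lot 0, the West site 5 (the North site winner). Winner: the North site.
The two methods agree.

yes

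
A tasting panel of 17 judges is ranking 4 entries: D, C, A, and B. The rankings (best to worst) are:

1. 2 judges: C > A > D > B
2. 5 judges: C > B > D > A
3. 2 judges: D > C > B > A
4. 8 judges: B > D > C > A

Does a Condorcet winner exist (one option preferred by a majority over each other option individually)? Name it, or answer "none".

Checking pairwise contests:
B beats D 13–4.
D beats C 10–7.
D beats A 15–2.
C beats B 9–8.
Every option loses at least one head-to-head, so there is no Condorcet winner.

none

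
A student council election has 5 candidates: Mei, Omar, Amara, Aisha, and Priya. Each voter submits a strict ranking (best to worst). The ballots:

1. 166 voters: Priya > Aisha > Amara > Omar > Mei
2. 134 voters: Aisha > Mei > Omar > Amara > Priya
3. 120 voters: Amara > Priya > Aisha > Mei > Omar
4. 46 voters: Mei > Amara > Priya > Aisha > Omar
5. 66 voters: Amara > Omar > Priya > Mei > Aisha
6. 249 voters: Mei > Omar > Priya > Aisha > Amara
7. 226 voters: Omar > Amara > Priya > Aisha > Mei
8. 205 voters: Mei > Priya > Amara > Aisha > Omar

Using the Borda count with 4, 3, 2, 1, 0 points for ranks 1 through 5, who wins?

Mei: 166·0 + 134·3 + 120·1 + 46·4 + 66·1 + 249·4 + 226·0 + 205·4 = 2588
Omar: 166·1 + 134·2 + 120·0 + 46·0 + 66·3 + 249·3 + 226·4 + 205·0 = 2283
Amara: 166·2 + 134·1 + 120·4 + 46·3 + 66·4 + 249·0 + 226·3 + 205·2 = 2436
Aisha: 166·3 + 134·4 + 120·2 + 46·1 + 66·0 + 249·1 + 226·1 + 205·1 = 2000
Priya: 166·4 + 134·0 + 120·3 + 46·2 + 66·2 + 249·2 + 226·2 + 205·3 = 2813
Priya has the highest Borda score (2813).

Priya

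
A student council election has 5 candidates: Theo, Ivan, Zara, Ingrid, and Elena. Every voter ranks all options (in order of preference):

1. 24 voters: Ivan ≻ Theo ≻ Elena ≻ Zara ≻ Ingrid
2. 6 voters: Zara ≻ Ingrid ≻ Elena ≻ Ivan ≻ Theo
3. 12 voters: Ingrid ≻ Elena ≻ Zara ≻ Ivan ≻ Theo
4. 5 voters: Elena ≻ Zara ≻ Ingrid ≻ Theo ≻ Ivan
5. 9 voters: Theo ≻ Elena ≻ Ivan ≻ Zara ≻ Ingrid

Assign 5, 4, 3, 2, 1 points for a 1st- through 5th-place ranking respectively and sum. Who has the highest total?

Theo: 24·4 + 6·1 + 12·1 + 5·2 + 9·5 = 169
Ivan: 24·5 + 6·2 + 12·2 + 5·1 + 9·3 = 188
Zara: 24·2 + 6·5 + 12·3 + 5·4 + 9·2 = 152
Ingrid: 24·1 + 6·4 + 12·5 + 5·3 + 9·1 = 132
Elena: 24·3 + 6·3 + 12·4 + 5·5 + 9·4 = 199
Elena has the highest Borda score (199).

Elena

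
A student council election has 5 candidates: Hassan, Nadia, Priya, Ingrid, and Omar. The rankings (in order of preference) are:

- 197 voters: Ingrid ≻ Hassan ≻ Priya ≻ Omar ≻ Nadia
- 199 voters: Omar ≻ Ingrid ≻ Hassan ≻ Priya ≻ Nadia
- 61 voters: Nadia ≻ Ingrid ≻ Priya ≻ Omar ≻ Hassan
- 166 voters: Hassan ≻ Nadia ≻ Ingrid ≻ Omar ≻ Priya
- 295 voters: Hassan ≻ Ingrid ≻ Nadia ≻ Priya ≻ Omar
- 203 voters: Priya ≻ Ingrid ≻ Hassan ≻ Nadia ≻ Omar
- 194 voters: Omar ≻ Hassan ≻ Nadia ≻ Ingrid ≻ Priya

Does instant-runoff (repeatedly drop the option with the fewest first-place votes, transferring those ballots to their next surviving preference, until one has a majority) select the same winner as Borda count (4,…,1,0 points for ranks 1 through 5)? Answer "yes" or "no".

no

Instant-runoff — R1 Hassan 461, Nadia 61, Priya 203, Ingrid 197, Omar 393 (Nadia out); R2 Hassan 461, Priya 203, Ingrid 258, Omar 393 (Priya out); R3 Hassan 461, Ingrid 461, Omar 393 (Omar out); R4 Hassan 655, Ingrid 660 (Ingrid winner). Winner: Ingrid.
Borda — scores: Hassan 3821, Nadia 1923, Priya 1822, Ingrid 3588, Omar 1996. Winner: Hassan.
The two methods disagree.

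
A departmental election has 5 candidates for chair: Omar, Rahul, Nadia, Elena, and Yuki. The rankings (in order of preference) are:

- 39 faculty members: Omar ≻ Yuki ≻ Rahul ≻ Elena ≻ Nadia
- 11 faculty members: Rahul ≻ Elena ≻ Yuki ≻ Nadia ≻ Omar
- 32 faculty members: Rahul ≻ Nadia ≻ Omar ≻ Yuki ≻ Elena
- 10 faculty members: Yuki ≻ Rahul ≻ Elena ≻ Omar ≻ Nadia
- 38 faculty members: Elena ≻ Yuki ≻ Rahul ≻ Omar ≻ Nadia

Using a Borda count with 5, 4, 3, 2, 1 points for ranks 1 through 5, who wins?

Rahul

Omar: 39·5 + 11·1 + 32·3 + 10·2 + 38·2 = 398
Rahul: 39·3 + 11·5 + 32·5 + 10·4 + 38·3 = 486
Nadia: 39·1 + 11·2 + 32·4 + 10·1 + 38·1 = 237
Elena: 39·2 + 11·4 + 32·1 + 10·3 + 38·5 = 374
Yuki: 39·4 + 11·3 + 32·2 + 10·5 + 38·4 = 455
Rahul has the highest Borda score (486).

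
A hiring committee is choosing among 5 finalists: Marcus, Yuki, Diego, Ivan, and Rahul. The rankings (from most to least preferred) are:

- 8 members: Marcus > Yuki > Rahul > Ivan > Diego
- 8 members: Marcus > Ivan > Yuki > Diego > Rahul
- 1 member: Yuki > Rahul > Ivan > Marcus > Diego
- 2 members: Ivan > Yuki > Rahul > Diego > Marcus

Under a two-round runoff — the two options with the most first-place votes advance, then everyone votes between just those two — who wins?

Marcus

Round 1 first-place votes: Marcus 16, Yuki 1, Diego 0, Ivan 2, Rahul 0.
Marcus and Ivan advance.
Runoff: Marcus is preferred to Ivan by 16 voters; Ivan by 3.
Marcus wins the runoff.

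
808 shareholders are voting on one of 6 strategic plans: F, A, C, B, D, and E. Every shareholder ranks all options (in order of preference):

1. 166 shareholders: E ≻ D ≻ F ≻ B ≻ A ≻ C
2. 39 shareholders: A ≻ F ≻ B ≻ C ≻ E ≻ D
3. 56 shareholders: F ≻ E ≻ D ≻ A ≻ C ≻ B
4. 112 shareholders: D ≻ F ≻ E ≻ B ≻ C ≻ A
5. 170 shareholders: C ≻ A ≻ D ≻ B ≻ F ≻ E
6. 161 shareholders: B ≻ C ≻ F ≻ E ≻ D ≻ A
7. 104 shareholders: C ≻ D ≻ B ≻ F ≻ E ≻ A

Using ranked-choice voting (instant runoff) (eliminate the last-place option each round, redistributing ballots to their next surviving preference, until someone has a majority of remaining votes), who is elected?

Round 1: F 56, A 39, C 274, B 161, D 112, E 166. Eliminate A.
Round 2: F 95, C 274, B 161, D 112, E 166. Eliminate F.
Round 3: C 274, B 200, D 112, E 222. Eliminate D.
Round 4: C 274, B 200, E 334. Eliminate B.
Round 5: C 474, E 334. C has a majority.

C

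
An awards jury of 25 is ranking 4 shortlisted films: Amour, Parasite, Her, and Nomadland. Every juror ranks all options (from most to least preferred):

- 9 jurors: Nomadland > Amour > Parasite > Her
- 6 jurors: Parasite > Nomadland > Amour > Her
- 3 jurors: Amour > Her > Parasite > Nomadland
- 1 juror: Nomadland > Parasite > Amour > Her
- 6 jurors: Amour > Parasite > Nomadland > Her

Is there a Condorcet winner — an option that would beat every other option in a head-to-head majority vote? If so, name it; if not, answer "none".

none

Checking pairwise contests:
Nomadland beats Amour 16–9.
Amour beats Parasite 18–7.
Amour beats Her 25–0.
Parasite beats Nomadland 15–10.
Every option loses at least one head-to-head, so there is no Condorcet winner.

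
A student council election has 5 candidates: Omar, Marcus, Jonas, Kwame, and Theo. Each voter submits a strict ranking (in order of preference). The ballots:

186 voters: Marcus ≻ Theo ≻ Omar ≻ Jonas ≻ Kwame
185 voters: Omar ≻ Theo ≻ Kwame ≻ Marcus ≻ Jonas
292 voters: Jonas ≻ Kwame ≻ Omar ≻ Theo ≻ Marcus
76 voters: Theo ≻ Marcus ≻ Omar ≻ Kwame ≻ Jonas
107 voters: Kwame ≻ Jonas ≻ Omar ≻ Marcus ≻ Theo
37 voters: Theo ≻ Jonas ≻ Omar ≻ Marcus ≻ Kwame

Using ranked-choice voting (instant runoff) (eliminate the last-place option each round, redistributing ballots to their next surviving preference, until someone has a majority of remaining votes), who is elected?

Marcus

Round 1: Omar 185, Marcus 186, Jonas 292, Kwame 107, Theo 113. Eliminate Kwame.
Round 2: Omar 185, Marcus 186, Jonas 399, Theo 113. Eliminate Theo.
Round 3: Omar 185, Marcus 262, Jonas 436. Eliminate Omar.
Round 4: Marcus 447, Jonas 436. Marcus has a majority.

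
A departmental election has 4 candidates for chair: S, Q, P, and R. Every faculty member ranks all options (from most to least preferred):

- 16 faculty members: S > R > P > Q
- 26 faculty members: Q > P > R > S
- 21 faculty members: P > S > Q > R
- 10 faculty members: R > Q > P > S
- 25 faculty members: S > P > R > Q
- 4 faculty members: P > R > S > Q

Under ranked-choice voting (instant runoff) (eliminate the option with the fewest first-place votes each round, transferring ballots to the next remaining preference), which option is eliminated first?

Round 1: S 41, Q 26, P 25, R 10. Eliminate R.

R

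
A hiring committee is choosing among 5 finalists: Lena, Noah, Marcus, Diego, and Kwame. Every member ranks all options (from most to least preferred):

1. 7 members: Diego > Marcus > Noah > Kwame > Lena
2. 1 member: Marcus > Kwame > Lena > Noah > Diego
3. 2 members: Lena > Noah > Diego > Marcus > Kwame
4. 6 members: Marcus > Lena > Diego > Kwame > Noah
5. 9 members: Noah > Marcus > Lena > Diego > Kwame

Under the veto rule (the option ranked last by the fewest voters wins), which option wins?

Marcus

Last-place votes: Lena 7, Noah 6, Marcus 0, Diego 1, Kwame 11.
Marcus is ranked last by the fewest voters, so Marcus wins.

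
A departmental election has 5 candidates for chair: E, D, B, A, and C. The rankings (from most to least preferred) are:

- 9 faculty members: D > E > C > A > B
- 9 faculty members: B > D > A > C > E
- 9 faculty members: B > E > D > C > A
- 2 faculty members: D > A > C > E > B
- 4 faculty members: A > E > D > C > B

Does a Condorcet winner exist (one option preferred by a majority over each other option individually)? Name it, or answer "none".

B

B vs E: 18–15 for B.
B vs D: 18–15 for B.
B vs A: 18–15 for B.
B vs C: 18–15 for B.
B beats every other option head-to-head.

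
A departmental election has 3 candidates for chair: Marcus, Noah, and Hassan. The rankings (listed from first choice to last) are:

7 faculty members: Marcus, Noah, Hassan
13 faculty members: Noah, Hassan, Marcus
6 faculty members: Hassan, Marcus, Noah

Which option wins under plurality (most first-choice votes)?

Noah

First-place votes: Marcus 7, Noah 13, Hassan 6.
Noah has the most first-place votes.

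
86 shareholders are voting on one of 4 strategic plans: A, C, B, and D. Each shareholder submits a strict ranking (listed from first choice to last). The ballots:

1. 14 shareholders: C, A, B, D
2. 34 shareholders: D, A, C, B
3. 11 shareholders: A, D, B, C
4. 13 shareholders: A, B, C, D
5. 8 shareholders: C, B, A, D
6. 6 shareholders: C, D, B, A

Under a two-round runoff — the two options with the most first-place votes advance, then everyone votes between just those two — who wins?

D

Round 1 first-place votes: A 24, C 28, B 0, D 34.
D and C advance.
Runoff: D is preferred to C by 45 voters; C by 41.
D wins the runoff.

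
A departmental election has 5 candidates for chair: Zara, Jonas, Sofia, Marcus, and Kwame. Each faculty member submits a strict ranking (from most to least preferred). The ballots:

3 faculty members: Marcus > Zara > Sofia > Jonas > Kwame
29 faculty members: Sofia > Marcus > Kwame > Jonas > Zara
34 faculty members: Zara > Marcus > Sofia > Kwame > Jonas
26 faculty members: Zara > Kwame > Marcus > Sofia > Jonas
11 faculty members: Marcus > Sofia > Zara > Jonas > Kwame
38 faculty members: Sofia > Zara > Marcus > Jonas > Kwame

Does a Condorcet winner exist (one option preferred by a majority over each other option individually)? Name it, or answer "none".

Checking pairwise contests:
Sofia beats Zara 78–63.
Zara beats Jonas 112–29.
Marcus beats Sofia 74–67.
Zara beats Marcus 98–43.
Zara beats Kwame 112–29.
Every option loses at least one head-to-head, so there is no Condorcet winner.

none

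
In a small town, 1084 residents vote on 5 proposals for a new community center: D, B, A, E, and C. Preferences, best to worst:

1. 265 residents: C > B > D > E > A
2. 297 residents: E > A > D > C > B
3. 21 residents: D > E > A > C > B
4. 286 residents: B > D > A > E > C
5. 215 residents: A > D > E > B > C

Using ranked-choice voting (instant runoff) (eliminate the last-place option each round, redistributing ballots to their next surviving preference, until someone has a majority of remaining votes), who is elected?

B

Round 1: D 21, B 286, A 215, E 297, C 265. Eliminate D.
Round 2: B 286, A 215, E 318, C 265. Eliminate A.
Round 3: B 286, E 533, C 265. Eliminate C.
Round 4: B 551, E 533. B has a majority.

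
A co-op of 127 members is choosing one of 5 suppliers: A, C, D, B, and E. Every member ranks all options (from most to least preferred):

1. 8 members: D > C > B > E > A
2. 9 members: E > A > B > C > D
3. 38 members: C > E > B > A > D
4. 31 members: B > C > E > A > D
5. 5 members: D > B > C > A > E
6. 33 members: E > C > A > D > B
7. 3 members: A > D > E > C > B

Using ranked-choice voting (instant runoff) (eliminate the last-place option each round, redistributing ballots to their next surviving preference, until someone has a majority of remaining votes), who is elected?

Round 1: A 3, C 38, D 13, B 31, E 42. Eliminate A.
Round 2: C 38, D 16, B 31, E 42. Eliminate D.
Round 3: C 46, B 36, E 45. Eliminate B.
Round 4: C 82, E 45. C has a majority.

C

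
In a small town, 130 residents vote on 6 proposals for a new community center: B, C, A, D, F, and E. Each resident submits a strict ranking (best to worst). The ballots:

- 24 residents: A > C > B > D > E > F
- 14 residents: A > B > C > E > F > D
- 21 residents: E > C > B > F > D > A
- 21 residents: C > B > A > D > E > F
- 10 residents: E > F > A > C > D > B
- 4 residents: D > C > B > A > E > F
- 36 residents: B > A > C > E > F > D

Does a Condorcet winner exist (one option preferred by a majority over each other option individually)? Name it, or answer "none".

none

Checking pairwise contests:
C beats B 80–50.
A beats C 84–46.
B beats A 82–48.
B beats D 116–14.
B beats F 120–10.
B beats E 99–31.
Every option loses at least one head-to-head, so there is no Condorcet winner.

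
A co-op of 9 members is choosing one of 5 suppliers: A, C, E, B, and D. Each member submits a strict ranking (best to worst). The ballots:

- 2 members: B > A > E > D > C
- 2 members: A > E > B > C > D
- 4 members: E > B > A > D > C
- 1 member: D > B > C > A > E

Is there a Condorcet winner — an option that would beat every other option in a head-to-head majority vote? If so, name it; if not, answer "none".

Checking pairwise contests:
B beats A 7–2.
A beats C 8–1.
A beats E 5–4.
E beats B 6–3.
A beats D 8–1.
Every option loses at least one head-to-head, so there is no Condorcet winner.

none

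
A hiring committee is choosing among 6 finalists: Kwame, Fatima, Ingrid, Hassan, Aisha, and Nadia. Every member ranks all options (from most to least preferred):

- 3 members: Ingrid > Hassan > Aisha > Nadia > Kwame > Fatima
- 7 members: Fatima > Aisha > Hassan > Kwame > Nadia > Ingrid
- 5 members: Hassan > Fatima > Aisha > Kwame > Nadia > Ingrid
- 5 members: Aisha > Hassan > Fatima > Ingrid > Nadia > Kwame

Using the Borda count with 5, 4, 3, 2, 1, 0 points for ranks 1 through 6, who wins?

Hassan

Kwame: 3·1 + 7·2 + 5·2 + 5·0 = 27
Fatima: 3·0 + 7·5 + 5·4 + 5·3 = 70
Ingrid: 3·5 + 7·0 + 5·0 + 5·2 = 25
Hassan: 3·4 + 7·3 + 5·5 + 5·4 = 78
Aisha: 3·3 + 7·4 + 5·3 + 5·5 = 77
Nadia: 3·2 + 7·1 + 5·1 + 5·1 = 23
Hassan has the highest Borda score (78).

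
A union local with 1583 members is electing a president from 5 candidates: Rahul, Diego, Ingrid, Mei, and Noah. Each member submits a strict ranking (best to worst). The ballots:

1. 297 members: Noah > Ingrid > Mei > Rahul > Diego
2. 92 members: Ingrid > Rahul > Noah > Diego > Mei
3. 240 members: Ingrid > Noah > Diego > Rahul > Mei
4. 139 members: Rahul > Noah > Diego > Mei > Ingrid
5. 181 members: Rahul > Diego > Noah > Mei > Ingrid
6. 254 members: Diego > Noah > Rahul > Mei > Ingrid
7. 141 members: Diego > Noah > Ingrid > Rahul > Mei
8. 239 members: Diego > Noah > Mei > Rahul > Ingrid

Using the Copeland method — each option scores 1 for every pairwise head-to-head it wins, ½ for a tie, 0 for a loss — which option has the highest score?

Rahul: beats Ingrid and Mei; loses to Diego and Noah → score 2.
Diego: beats Rahul, Ingrid, Mei, and Noah → score 4.
Ingrid: loses to Rahul, Diego, Mei, and Noah → score 0.
Mei: beats Ingrid; loses to Rahul, Diego, and Noah → score 1.
Noah: beats Rahul, Ingrid, and Mei; loses to Diego → score 3.
Diego has the best pairwise record.

Diego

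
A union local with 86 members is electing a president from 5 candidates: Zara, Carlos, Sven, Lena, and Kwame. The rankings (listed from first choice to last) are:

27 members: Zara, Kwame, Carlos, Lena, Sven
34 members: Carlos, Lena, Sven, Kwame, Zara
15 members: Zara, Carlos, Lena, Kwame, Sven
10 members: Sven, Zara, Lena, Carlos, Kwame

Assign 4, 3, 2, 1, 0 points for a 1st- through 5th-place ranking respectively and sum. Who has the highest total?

Carlos

Zara: 27·4 + 34·0 + 15·4 + 10·3 = 198
Carlos: 27·2 + 34·4 + 15·3 + 10·1 = 245
Sven: 27·0 + 34·2 + 15·0 + 10·4 = 108
Lena: 27·1 + 34·3 + 15·2 + 10·2 = 179
Kwame: 27·3 + 34·1 + 15·1 + 10·0 = 130
Carlos has the highest Borda score (245).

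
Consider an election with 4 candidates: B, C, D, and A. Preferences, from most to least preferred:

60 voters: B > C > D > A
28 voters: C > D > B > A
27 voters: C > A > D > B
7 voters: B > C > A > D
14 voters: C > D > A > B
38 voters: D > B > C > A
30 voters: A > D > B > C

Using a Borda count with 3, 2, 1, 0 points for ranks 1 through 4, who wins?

B: 60·3 + 28·1 + 27·0 + 7·3 + 14·0 + 38·2 + 30·1 = 335
C: 60·2 + 28·3 + 27·3 + 7·2 + 14·3 + 38·1 + 30·0 = 379
D: 60·1 + 28·2 + 27·1 + 7·0 + 14·2 + 38·3 + 30·2 = 345
A: 60·0 + 28·0 + 27·2 + 7·1 + 14·1 + 38·0 + 30·3 = 165
C has the highest Borda score (379).

C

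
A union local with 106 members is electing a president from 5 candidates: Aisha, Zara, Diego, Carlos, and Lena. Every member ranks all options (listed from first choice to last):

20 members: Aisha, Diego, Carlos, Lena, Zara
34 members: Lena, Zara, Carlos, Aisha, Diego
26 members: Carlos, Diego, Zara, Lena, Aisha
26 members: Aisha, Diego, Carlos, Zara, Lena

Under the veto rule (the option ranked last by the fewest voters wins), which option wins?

Carlos

Last-place votes: Aisha 26, Zara 20, Diego 34, Carlos 0, Lena 26.
Carlos is ranked last by the fewest voters, so Carlos wins.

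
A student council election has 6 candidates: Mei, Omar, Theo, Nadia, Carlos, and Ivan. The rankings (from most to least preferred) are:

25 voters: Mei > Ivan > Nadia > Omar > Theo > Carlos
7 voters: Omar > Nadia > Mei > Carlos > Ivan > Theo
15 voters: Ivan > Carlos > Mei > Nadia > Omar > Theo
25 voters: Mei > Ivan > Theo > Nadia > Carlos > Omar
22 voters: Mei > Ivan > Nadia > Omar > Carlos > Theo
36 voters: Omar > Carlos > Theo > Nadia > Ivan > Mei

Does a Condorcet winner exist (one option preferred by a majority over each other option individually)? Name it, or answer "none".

Mei vs Omar: 87–43 for Mei.
Mei vs Theo: 94–36 for Mei.
Mei vs Nadia: 87–43 for Mei.
Mei vs Carlos: 79–51 for Mei.
Mei vs Ivan: 79–51 for Mei.
Mei beats every other option head-to-head.

Mei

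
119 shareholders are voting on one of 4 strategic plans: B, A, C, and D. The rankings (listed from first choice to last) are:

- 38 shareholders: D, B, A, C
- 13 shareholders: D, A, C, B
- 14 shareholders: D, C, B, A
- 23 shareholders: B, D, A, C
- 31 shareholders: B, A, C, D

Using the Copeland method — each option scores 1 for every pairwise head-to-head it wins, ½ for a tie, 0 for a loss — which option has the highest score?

D

B: beats A and C; loses to D → score 2.
A: beats C; loses to B and D → score 1.
C: loses to B, A, and D → score 0.
D: beats B, A, and C → score 3.
D has the best pairwise record.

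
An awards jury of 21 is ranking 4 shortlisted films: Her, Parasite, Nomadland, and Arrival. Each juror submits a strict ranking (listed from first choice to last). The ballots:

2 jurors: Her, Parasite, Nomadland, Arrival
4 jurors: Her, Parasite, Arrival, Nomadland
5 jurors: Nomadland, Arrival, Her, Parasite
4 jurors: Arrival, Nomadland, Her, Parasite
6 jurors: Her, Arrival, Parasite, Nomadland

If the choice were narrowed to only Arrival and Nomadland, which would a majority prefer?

Voters preferring Arrival to Nomadland: 14; preferring Nomadland to Arrival: 7.
Arrival wins the head-to-head.

Arrival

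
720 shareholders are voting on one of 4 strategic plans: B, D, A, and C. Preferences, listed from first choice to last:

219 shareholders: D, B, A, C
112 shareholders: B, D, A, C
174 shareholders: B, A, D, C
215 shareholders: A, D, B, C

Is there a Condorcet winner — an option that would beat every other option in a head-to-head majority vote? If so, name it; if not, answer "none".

none

Checking pairwise contests:
D beats B 434–286.
A beats D 389–331.
B beats A 505–215.
B beats C 720–0.
Every option loses at least one head-to-head, so there is no Condorcet winner.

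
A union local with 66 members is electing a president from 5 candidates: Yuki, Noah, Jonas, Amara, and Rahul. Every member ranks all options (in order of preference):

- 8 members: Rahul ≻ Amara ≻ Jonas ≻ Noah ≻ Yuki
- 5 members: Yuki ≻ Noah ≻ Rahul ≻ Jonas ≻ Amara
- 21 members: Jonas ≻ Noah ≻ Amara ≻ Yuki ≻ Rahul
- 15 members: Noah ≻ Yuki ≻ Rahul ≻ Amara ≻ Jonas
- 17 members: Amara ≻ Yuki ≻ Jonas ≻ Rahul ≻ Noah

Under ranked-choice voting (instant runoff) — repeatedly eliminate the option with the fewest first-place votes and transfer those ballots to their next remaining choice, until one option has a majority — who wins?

Round 1: Yuki 5, Noah 15, Jonas 21, Amara 17, Rahul 8. Eliminate Yuki.
Round 2: Noah 20, Jonas 21, Amara 17, Rahul 8. Eliminate Rahul.
Round 3: Noah 20, Jonas 21, Amara 25. Eliminate Noah.
Round 4: Jonas 26, Amara 40. Amara has a majority.

Amara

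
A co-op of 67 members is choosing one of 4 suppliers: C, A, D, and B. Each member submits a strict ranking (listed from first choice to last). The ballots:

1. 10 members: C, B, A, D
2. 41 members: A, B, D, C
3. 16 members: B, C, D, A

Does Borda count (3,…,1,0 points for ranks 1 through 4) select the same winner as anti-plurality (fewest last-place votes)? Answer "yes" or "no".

Borda — scores: C 62, A 133, D 57, B 150. Winner: B.
Anti-plurality — last-place votes: C 41, A 16, D 10, B 0. Winner: B.
The two methods agree.

yes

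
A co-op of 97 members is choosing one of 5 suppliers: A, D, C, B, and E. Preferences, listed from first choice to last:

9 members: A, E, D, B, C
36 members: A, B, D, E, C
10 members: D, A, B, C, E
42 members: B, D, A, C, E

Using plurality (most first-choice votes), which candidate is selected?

A

First-place votes: A 45, D 10, C 0, B 42, E 0.
A has the most first-place votes.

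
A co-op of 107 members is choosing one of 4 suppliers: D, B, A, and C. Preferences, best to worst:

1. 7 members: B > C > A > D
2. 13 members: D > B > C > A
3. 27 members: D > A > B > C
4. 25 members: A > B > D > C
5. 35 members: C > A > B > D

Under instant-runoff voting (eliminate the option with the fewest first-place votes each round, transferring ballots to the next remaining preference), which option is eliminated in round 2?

A

Round 1: D 40, B 7, A 25, C 35. Eliminate B.
Round 2: D 40, A 25, C 42. Eliminate A.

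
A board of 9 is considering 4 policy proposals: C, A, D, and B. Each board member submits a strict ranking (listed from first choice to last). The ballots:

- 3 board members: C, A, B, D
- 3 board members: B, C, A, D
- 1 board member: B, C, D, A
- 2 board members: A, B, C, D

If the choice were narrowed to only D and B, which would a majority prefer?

B

Voters preferring D to B: 0; preferring B to D: 9.
B wins the head-to-head.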